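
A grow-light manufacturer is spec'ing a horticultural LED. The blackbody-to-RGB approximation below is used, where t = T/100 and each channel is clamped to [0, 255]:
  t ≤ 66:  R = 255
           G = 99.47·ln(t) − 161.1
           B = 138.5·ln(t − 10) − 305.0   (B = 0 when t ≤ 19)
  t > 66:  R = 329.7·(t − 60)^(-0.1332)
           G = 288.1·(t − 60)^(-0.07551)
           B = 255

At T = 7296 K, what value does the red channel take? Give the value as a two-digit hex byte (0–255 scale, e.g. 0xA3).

0xEA

t = 7296/100 = 72.96; the t > 66 branch applies.
R = 329.7·(72.96 − 60)^(-0.1332) = 329.7·12.96^(-0.1332) = 329.7·0.71089 = 234.380.
Rounded: 234; in hex, 0xEA.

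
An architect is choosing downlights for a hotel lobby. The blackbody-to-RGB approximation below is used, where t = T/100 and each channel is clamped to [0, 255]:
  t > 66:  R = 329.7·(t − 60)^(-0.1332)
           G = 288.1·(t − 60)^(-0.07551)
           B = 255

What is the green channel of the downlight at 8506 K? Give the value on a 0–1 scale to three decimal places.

0.886

t = 8506/100 = 85.06; the t > 66 branch applies.
G = 288.1·(85.06 − 60)^(-0.07551) = 288.1·25.06^(-0.07551) = 288.1·0.78408 = 225.895.
On a 0–1 scale: 225.895/255 = 0.8859 → 0.886.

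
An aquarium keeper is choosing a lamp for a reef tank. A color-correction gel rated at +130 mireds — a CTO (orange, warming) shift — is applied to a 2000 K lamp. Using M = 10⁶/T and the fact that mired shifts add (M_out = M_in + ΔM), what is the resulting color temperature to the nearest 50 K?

1600 K

M_in = 10⁶/2000 = 500.00 mireds.
M_out = 500.00 + (+130) = 630.00 mireds.
T_out = 10⁶/630.00 = 1587.3 K → 1600 K.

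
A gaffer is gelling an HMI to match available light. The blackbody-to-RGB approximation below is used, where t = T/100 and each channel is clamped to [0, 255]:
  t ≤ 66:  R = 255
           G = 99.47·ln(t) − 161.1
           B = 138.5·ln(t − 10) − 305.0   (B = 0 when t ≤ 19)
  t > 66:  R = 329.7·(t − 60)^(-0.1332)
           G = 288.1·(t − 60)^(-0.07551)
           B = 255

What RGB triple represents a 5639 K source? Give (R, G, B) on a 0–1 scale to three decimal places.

t = 5639/100 = 56.39; the t ≤ 66 branch applies.
R = 255 by definition for t ≤ 66.
G = 99.47·ln 56.39 − 161.1 = 99.47·4.0323 − 161.1 = 239.992.
B = 138.5·ln(56.39 − 10) − 305.0 = 138.5·ln 46.39 − 305.0 = 138.5·3.8371 − 305.0 = 226.436.
Dividing each by 255: (1.0000, 0.9411, 0.8880) → (1.000, 0.941, 0.888).

(1.000, 0.941, 0.888)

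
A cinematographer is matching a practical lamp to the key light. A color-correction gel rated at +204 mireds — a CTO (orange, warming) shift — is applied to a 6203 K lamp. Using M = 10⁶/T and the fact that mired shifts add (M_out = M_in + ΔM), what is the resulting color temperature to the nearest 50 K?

M_in = 10⁶/6203 = 161.21 mireds.
M_out = 161.21 + (+204) = 365.21 mireds.
T_out = 10⁶/365.21 = 2738.1 K → 2750 K.

2750 K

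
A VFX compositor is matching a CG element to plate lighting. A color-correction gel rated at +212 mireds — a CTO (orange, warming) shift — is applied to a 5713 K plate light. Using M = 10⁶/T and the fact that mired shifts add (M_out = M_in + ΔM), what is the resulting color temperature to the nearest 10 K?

M_in = 10⁶/5713 = 175.04 mireds.
M_out = 175.04 + (+212) = 387.04 mireds.
T_out = 10⁶/387.04 = 2583.7 K → 2580 K.

2580 K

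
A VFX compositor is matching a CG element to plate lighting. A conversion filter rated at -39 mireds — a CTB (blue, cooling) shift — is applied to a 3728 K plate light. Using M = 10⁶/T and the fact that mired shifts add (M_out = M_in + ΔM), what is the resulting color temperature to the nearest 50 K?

M_in = 10⁶/3728 = 268.24 mireds.
M_out = 268.24 + (-39) = 229.24 mireds.
T_out = 10⁶/229.24 = 4362.2 K → 4350 K.

4350 K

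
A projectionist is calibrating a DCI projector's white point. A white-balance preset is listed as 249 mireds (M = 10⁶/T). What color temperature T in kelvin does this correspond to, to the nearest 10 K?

4020 K

T = 10⁶ / 249 = 4016.06 K → 4020 K.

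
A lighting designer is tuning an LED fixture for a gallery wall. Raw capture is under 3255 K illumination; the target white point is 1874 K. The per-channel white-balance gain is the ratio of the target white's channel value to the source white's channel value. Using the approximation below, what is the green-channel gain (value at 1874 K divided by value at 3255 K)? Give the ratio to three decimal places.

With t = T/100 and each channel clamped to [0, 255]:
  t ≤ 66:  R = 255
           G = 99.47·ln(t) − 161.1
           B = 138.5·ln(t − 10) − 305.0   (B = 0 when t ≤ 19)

0.704

At 3255 K (t = 32.55):
  G = 99.47·ln 32.55 − 161.1 = 99.47·3.4828 − 161.1 = 185.332.
At 1874 K (t = 18.74):
  G = 99.47·ln 18.74 − 161.1 = 99.47·2.9307 − 161.1 = 130.413.
Gain = 130.413 / 185.332 = 0.7037 → 0.704.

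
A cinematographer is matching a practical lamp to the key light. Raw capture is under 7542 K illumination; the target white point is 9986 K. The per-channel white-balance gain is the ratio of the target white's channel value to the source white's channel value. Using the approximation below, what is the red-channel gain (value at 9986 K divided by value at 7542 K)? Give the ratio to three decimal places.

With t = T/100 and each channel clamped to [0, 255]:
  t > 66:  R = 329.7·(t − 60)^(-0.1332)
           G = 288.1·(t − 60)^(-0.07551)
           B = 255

At 7542 K (t = 75.42):
  R = 329.7·(75.42 − 60)^(-0.1332) = 329.7·15.42^(-0.1332) = 329.7·0.69462 = 229.016.
At 9986 K (t = 99.86):
  R = 329.7·(99.86 − 60)^(-0.1332) = 329.7·39.86^(-0.1332) = 329.7·0.61208 = 201.803.
Gain = 201.803 / 229.016 = 0.8812 → 0.881.

0.881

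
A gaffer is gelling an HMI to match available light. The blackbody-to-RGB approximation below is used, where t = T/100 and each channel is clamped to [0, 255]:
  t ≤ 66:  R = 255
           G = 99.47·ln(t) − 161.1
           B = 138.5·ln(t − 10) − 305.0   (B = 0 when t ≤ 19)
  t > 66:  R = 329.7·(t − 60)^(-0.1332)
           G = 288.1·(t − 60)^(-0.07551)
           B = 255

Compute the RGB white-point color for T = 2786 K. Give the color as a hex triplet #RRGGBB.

t = 2786/100 = 27.86; the t ≤ 66 branch applies.
R = 255 by definition for t ≤ 66.
G = 99.47·ln 27.86 − 161.1 = 99.47·3.3272 − 161.1 = 169.856.
B = 138.5·ln(27.86 − 10) − 305.0 = 138.5·ln 17.86 − 305.0 = 138.5·2.8826 − 305.0 = 94.235.
Rounded: (255, 170, 94).
In hex: #FFAA5E.

#FFAA5E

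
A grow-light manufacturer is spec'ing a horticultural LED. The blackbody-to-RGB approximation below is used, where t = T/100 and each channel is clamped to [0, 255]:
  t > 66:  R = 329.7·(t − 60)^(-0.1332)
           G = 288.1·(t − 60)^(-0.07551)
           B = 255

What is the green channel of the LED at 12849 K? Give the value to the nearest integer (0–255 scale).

209

t = 12849/100 = 128.49; the t > 66 branch applies.
G = 288.1·(128.49 − 60)^(-0.07551) = 288.1·68.49^(-0.07551) = 288.1·0.72676 = 209.380.
Rounded: 209.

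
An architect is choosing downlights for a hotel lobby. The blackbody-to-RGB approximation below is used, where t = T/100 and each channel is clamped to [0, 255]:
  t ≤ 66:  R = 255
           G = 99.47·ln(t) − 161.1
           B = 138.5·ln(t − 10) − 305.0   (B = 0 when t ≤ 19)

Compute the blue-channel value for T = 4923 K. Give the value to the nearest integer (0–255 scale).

t = 4923/100 = 49.23; the t ≤ 66 branch applies.
B = 138.5·ln(49.23 − 10) − 305.0 = 138.5·ln 39.23 − 305.0 = 138.5·3.6694 − 305.0 = 203.218.
Rounded: 203.

203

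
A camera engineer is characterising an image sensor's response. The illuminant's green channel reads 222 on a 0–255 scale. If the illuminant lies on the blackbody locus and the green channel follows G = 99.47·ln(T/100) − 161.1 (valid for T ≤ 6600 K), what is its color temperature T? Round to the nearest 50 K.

ln t = (222 + 161.1) / 99.47 = 3.8514.
t = e^3.8514 = 47.059.
T = 100·t = 4706 K → 4700 K to the nearest 50 K.

4700 K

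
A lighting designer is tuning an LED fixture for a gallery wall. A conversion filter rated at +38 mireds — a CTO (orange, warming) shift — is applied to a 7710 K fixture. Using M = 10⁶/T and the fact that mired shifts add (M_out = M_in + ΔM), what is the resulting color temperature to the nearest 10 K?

M_in = 10⁶/7710 = 129.70 mireds.
M_out = 129.70 + (+38) = 167.70 mireds.
T_out = 10⁶/167.70 = 5963.0 K → 5960 K.

5960 K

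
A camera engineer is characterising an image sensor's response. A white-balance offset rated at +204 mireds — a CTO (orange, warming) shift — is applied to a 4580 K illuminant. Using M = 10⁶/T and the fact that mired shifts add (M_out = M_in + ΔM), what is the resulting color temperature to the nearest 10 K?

M_in = 10⁶/4580 = 218.34 mireds.
M_out = 218.34 + (+204) = 422.34 mireds.
T_out = 10⁶/422.34 = 2367.8 K → 2370 K.

2370 K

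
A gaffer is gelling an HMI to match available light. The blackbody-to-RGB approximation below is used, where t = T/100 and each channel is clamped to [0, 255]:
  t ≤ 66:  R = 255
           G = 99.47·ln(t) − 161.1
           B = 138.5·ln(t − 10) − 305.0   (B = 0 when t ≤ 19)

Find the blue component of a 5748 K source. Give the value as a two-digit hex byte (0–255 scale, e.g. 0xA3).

0xE6

t = 5748/100 = 57.48; the t ≤ 66 branch applies.
B = 138.5·ln(57.48 − 10) − 305.0 = 138.5·ln 47.48 − 305.0 = 138.5·3.8603 − 305.0 = 229.653.
Rounded: 230; in hex, 0xE6.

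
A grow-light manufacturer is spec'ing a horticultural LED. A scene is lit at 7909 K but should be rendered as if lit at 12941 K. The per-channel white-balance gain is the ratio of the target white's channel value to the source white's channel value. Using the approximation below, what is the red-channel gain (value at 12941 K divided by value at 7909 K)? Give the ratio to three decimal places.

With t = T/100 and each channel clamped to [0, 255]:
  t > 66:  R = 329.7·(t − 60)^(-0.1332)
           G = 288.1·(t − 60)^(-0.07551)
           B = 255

0.842

At 7909 K (t = 79.09):
  R = 329.7·(79.09 − 60)^(-0.1332) = 329.7·19.09^(-0.1332) = 329.7·0.67514 = 222.595.
At 12941 K (t = 129.41):
  R = 329.7·(129.41 − 60)^(-0.1332) = 329.7·69.41^(-0.1332) = 329.7·0.56849 = 187.431.
Gain = 187.431 / 222.595 = 0.8420 → 0.842.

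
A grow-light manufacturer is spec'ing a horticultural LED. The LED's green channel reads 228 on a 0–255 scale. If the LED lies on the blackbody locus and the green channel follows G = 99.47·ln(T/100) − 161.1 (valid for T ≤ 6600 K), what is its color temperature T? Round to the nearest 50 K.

ln t = (228 + 161.1) / 99.47 = 3.9117.
t = e^3.9117 = 49.985.
T = 100·t = 4999 K → 5000 K to the nearest 50 K.

5000 K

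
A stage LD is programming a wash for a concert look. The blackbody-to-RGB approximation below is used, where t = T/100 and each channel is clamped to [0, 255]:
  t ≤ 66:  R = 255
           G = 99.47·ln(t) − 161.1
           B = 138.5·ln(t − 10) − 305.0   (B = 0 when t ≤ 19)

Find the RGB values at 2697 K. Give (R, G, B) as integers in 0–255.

(255, 167, 87)

t = 2697/100 = 26.97; the t ≤ 66 branch applies.
R = 255 by definition for t ≤ 66.
G = 99.47·ln 26.97 − 161.1 = 99.47·3.2947 − 161.1 = 166.626.
B = 138.5·ln(26.97 − 10) − 305.0 = 138.5·ln 16.97 − 305.0 = 138.5·2.8314 − 305.0 = 87.155.
Rounded: (255, 167, 87).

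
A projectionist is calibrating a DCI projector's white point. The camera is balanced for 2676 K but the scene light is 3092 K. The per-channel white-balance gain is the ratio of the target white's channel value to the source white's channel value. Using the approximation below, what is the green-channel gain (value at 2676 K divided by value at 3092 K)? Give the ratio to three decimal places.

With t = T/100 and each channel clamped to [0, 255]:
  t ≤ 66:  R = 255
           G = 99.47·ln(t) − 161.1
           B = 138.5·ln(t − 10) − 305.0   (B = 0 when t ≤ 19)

0.920

At 3092 K (t = 30.92):
  G = 99.47·ln 30.92 − 161.1 = 99.47·3.4314 − 161.1 = 180.222.
At 2676 K (t = 26.76):
  G = 99.47·ln 26.76 − 161.1 = 99.47·3.2869 − 161.1 = 165.849.
Gain = 165.849 / 180.222 = 0.9202 → 0.920.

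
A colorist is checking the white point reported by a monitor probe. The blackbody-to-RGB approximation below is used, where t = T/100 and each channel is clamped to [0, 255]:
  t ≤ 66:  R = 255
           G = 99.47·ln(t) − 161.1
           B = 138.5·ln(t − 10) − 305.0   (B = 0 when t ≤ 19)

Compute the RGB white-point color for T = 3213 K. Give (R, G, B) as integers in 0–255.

(255, 184, 124)

t = 3213/100 = 32.13; the t ≤ 66 branch applies.
R = 255 by definition for t ≤ 66.
G = 99.47·ln 32.13 − 161.1 = 99.47·3.4698 − 161.1 = 184.040.
B = 138.5·ln(32.13 − 10) − 305.0 = 138.5·ln 22.13 − 305.0 = 138.5·3.0969 − 305.0 = 123.925.
Rounded: (255, 184, 124).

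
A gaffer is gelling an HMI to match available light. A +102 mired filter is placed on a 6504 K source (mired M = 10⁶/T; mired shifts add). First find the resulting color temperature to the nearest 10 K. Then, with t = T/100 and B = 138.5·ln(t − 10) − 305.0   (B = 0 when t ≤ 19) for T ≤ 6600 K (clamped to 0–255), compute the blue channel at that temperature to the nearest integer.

162

M_in = 10⁶/6504 = 153.75; M_out = 153.75 + (+102) = 255.75.
T_out = 10⁶/255.75 = 3910.0 K → 3910 K; t = 39.1.
B = 138.5·ln(39.1 − 10) − 305.0 = 138.5·ln 29.1 − 305.0 = 138.5·3.3707 − 305.0 = 161.847.
Rounded: 162.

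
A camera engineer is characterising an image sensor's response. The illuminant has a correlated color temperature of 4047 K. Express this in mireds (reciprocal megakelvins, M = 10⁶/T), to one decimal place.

247.1 mireds

M = 10⁶ / 4047 = 247.097 → 247.1 mireds.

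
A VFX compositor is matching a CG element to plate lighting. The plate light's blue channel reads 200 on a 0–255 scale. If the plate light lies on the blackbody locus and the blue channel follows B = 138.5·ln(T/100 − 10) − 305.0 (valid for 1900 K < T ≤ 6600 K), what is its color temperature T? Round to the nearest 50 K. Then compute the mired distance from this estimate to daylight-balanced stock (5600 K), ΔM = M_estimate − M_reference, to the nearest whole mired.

ln(t − 10) = (200 + 305.0) / 138.5 = 3.6462.
t − 10 = e^3.6462 = 38.329, so t = 48.329.
T = 100·t = 4833 K → 4850 K to the nearest 50 K.
M_estimate = 10⁶/4850 = 206.19; M_reference = 10⁶/5600 = 178.57.
ΔM = 206.19 − 178.57 = 27.61 → +28 mireds.

+28 mireds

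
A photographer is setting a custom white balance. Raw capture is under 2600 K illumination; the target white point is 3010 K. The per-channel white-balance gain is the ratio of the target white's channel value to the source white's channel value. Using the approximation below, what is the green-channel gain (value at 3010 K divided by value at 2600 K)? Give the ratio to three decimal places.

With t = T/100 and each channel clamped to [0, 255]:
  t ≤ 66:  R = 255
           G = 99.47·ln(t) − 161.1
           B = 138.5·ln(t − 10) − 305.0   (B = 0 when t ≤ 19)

1.089

At 2600 K (t = 26):
  G = 99.47·ln 26 − 161.1 = 99.47·3.2581 − 161.1 = 162.983.
At 3010 K (t = 30.1):
  G = 99.47·ln 30.1 − 161.1 = 99.47·3.4045 − 161.1 = 177.548.
Gain = 177.548 / 162.983 = 1.0894 → 1.089.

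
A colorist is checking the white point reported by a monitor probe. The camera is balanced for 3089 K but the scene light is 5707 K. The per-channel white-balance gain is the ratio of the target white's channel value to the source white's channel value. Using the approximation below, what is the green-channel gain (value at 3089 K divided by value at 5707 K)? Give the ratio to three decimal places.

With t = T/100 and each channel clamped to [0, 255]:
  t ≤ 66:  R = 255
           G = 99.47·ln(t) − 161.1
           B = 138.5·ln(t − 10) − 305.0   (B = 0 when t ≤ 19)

0.747

At 5707 K (t = 57.07):
  G = 99.47·ln 57.07 − 161.1 = 99.47·4.0443 − 161.1 = 241.184.
At 3089 K (t = 30.89):
  G = 99.47·ln 30.89 − 161.1 = 99.47·3.4304 − 161.1 = 180.125.
Gain = 180.125 / 241.184 = 0.7468 → 0.747.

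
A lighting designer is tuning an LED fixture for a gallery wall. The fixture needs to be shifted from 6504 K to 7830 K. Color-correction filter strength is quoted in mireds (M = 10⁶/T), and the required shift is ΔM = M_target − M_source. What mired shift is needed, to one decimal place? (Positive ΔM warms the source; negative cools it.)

-26.0 mireds

M_source = 10⁶/6504 = 153.752; M_target = 10⁶/7830 = 127.714.
ΔM = 127.714 − 153.752 = -26.038 → -26.0 mireds, a cooling shift.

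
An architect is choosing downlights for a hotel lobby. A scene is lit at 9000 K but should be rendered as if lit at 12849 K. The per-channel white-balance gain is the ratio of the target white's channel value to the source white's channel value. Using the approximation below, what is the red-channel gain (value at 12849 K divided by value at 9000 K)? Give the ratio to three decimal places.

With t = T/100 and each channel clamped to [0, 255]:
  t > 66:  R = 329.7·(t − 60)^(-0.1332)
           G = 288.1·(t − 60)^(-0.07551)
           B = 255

At 9000 K (t = 90):
  R = 329.7·(90 − 60)^(-0.1332) = 329.7·30^(-0.1332) = 329.7·0.63569 = 209.588.
At 12849 K (t = 128.49):
  R = 329.7·(128.49 − 60)^(-0.1332) = 329.7·68.49^(-0.1332) = 329.7·0.56950 = 187.764.
Gain = 187.764 / 209.588 = 0.8959 → 0.896.

0.896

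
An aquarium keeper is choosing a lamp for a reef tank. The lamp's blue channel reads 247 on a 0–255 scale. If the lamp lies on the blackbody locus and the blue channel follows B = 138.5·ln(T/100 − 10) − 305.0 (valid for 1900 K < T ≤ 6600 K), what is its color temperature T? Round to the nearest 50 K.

ln(t − 10) = (247 + 305.0) / 138.5 = 3.9856.
t − 10 = e^3.9856 = 53.815, so t = 63.815.
T = 100·t = 6382 K → 6400 K to the nearest 50 K.

6400 K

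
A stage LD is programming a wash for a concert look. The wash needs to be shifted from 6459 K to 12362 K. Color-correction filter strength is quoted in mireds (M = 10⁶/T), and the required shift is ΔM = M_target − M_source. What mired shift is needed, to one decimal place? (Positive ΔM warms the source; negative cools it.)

M_source = 10⁶/6459 = 154.823; M_target = 10⁶/12362 = 80.893.
ΔM = 80.893 − 154.823 = -73.930 → -73.9 mireds, a cooling shift.

-73.9 mireds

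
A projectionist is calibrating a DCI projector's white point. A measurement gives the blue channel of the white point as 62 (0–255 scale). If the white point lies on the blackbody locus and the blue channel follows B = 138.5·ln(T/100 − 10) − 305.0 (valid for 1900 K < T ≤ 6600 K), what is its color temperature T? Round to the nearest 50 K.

2400 K

ln(t − 10) = (62 + 305.0) / 138.5 = 2.6498.
t − 10 = e^2.6498 = 14.151, so t = 24.151.
T = 100·t = 2415 K → 2400 K to the nearest 50 K.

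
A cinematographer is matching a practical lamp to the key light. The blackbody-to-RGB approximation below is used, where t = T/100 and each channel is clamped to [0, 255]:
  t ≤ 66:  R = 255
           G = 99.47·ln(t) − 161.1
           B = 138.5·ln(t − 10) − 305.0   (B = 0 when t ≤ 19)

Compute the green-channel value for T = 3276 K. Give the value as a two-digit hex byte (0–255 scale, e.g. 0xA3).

t = 3276/100 = 32.76; the t ≤ 66 branch applies.
G = 99.47·ln 32.76 − 161.1 = 99.47·3.4892 − 161.1 = 185.972.
Rounded: 186; in hex, 0xBA.

0xBA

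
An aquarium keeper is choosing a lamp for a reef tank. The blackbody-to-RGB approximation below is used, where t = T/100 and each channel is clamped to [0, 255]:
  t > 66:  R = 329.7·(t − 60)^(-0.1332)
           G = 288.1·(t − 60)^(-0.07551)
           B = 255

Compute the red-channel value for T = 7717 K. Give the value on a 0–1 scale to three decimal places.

0.885

t = 7717/100 = 77.17; the t > 66 branch applies.
R = 329.7·(77.17 − 60)^(-0.1332) = 329.7·17.17^(-0.1332) = 329.7·0.68474 = 225.760.
On a 0–1 scale: 225.760/255 = 0.8853 → 0.885.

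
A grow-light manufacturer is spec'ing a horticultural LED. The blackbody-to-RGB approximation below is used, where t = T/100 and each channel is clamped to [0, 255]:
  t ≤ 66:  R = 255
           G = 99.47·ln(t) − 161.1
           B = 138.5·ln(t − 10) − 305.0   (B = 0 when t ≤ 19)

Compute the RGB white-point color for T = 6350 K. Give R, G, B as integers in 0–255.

R=255, G=252, B=246

t = 6350/100 = 63.5; the t ≤ 66 branch applies.
R = 255 by definition for t ≤ 66.
G = 99.47·ln 63.5 − 161.1 = 99.47·4.1510 − 161.1 = 251.804.
B = 138.5·ln(63.5 − 10) − 305.0 = 138.5·ln 53.5 − 305.0 = 138.5·3.9797 − 305.0 = 246.186.
Rounded: (255, 252, 246).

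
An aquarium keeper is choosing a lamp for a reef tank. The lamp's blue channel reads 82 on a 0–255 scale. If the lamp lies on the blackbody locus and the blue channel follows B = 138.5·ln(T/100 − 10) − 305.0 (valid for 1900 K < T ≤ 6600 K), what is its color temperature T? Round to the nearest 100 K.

ln(t − 10) = (82 + 305.0) / 138.5 = 2.7942.
t − 10 = e^2.7942 = 16.350, so t = 26.350.
T = 100·t = 2635 K → 2600 K to the nearest 100 K.

2600 K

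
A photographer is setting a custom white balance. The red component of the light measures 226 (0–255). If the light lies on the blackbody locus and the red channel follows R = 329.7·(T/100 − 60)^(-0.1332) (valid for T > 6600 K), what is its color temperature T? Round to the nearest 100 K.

7700 K

(t − 60)^(-0.1332) = 226/329.7 = 0.68547.
t − 60 = 0.68547^(1/-0.1332) = 0.68547^(-7.508) = 17.034, so t = 77.034.
T = 100·t = 7703 K → 7700 K to the nearest 100 K.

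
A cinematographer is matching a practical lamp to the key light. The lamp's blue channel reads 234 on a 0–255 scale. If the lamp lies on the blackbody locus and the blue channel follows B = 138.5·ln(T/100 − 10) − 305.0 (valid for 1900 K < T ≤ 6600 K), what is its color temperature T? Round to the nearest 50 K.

5900 K

ln(t − 10) = (234 + 305.0) / 138.5 = 3.8917.
t − 10 = e^3.8917 = 48.994, so t = 58.994.
T = 100·t = 5899 K → 5900 K to the nearest 50 K.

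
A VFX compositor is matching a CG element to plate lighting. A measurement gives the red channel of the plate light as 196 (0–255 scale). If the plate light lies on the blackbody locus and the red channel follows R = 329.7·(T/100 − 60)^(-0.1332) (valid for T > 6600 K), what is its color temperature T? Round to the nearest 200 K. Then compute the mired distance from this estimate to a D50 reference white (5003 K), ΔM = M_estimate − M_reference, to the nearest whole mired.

(t − 60)^(-0.1332) = 196/329.7 = 0.59448.
t − 60 = 0.59448^(1/-0.1332) = 0.59448^(-7.508) = 49.621, so t = 109.621.
T = 100·t = 10962 K → 11000 K to the nearest 200 K.
M_estimate = 10⁶/11000 = 90.91; M_reference = 10⁶/5003 = 199.88.
ΔM = 90.91 − 199.88 = -108.97 → -109 mireds.

-109 mireds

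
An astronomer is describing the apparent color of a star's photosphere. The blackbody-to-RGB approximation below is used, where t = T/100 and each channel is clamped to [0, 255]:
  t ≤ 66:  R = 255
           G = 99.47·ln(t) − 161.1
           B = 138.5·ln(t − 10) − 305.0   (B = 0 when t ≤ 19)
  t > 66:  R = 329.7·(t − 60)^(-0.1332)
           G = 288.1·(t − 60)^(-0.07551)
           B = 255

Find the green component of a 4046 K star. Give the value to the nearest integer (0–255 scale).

207

t = 4046/100 = 40.46; the t ≤ 66 branch applies.
G = 99.47·ln 40.46 − 161.1 = 99.47·3.7003 − 161.1 = 206.970.
Rounded: 207.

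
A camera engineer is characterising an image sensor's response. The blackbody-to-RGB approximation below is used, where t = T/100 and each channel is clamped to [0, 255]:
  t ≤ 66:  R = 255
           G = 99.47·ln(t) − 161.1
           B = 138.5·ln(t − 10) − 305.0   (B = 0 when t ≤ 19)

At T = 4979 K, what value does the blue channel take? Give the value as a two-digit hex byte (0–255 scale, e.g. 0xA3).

t = 4979/100 = 49.79; the t ≤ 66 branch applies.
B = 138.5·ln(49.79 − 10) − 305.0 = 138.5·ln 39.79 − 305.0 = 138.5·3.6836 − 305.0 = 205.181.
Rounded: 205; in hex, 0xCD.

0xCD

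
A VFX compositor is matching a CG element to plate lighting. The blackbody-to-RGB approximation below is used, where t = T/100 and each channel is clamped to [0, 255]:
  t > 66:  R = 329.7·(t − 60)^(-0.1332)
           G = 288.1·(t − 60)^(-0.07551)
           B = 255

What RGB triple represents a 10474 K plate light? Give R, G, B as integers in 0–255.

t = 10474/100 = 104.74; the t > 66 branch applies.
R = 329.7·(104.74 − 60)^(-0.1332) = 329.7·44.74^(-0.1332) = 329.7·0.60274 = 198.722.
G = 288.1·(104.74 − 60)^(-0.07551) = 288.1·44.74^(-0.07551) = 288.1·0.75051 = 216.222.
B = 255 by definition for t > 66.
Rounded: (199, 216, 255).

R=199, G=216, B=255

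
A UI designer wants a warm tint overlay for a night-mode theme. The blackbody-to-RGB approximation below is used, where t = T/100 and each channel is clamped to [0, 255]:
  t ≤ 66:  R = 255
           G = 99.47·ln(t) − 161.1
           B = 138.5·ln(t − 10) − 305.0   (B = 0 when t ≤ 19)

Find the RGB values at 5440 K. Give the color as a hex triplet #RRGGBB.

#FFECDC

t = 5440/100 = 54.4; the t ≤ 66 branch applies.
R = 255 by definition for t ≤ 66.
G = 99.47·ln 54.4 − 161.1 = 99.47·3.9964 − 161.1 = 236.418.
B = 138.5·ln(54.4 − 10) − 305.0 = 138.5·ln 44.4 − 305.0 = 138.5·3.7932 − 305.0 = 220.364.
Rounded: (255, 236, 220).
In hex: #FFECDC.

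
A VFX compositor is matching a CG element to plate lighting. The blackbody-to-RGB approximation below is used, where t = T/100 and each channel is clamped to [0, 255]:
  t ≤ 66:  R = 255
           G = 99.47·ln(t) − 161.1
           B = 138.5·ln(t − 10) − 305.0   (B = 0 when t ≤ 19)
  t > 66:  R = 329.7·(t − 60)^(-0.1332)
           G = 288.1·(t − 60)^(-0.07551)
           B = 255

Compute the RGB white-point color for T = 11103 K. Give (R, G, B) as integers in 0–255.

t = 11103/100 = 111.03; the t > 66 branch applies.
R = 329.7·(111.03 − 60)^(-0.1332) = 329.7·51.03^(-0.1332) = 329.7·0.59227 = 195.270.
G = 288.1·(111.03 − 60)^(-0.07551) = 288.1·51.03^(-0.07551) = 288.1·0.74309 = 214.085.
B = 255 by definition for t > 66.
Rounded: (195, 214, 255).

(195, 214, 255)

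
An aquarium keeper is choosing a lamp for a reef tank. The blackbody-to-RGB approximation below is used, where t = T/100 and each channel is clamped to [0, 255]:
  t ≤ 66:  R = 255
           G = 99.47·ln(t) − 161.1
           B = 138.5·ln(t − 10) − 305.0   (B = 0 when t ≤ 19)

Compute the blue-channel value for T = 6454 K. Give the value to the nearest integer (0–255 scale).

249

t = 6454/100 = 64.54; the t ≤ 66 branch applies.
B = 138.5·ln(64.54 − 10) − 305.0 = 138.5·ln 54.54 − 305.0 = 138.5·3.9989 − 305.0 = 248.852.
Rounded: 249.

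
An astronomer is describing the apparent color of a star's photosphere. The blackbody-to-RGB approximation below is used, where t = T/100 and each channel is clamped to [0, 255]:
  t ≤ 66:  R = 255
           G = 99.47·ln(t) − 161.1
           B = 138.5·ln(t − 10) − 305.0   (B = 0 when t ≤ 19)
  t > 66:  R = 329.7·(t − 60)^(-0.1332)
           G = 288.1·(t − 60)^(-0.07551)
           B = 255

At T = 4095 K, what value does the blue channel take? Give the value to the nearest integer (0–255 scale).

170

t = 4095/100 = 40.95; the t ≤ 66 branch applies.
B = 138.5·ln(40.95 − 10) − 305.0 = 138.5·ln 30.95 − 305.0 = 138.5·3.4324 − 305.0 = 170.384.
Rounded: 170.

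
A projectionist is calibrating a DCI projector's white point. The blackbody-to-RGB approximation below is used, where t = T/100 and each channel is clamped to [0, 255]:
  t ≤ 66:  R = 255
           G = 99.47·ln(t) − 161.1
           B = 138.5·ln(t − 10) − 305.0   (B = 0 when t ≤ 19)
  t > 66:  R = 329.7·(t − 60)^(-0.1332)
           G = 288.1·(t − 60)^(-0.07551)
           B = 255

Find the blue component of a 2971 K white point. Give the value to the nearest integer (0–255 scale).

108

t = 2971/100 = 29.71; the t ≤ 66 branch applies.
B = 138.5·ln(29.71 − 10) − 305.0 = 138.5·ln 19.71 − 305.0 = 138.5·2.9811 − 305.0 = 107.886.
Rounded: 108.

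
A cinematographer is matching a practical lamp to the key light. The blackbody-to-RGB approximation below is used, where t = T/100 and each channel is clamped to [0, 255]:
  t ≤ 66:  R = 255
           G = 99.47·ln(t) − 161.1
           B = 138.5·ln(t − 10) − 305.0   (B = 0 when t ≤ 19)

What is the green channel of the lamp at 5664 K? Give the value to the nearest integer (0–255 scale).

t = 5664/100 = 56.64; the t ≤ 66 branch applies.
G = 99.47·ln 56.64 − 161.1 = 99.47·4.0367 − 161.1 = 240.432.
Rounded: 240.

240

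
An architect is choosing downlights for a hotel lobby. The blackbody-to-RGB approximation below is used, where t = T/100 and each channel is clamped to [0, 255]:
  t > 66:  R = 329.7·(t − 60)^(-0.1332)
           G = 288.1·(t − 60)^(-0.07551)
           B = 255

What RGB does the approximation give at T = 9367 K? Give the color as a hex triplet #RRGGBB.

t = 9367/100 = 93.67; the t > 66 branch applies.
R = 329.7·(93.67 − 60)^(-0.1332) = 329.7·33.67^(-0.1332) = 329.7·0.62600 = 206.391.
G = 288.1·(93.67 − 60)^(-0.07551) = 288.1·33.67^(-0.07551) = 288.1·0.76679 = 220.913.
B = 255 by definition for t > 66.
Rounded: (206, 221, 255).
In hex: #CEDDFF.

#CEDDFF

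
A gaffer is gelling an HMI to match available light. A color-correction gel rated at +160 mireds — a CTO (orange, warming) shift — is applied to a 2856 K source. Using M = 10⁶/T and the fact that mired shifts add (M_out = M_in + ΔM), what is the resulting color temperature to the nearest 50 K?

M_in = 10⁶/2856 = 350.14 mireds.
M_out = 350.14 + (+160) = 510.14 mireds.
T_out = 10⁶/510.14 = 1960.2 K → 1950 K.

1950 K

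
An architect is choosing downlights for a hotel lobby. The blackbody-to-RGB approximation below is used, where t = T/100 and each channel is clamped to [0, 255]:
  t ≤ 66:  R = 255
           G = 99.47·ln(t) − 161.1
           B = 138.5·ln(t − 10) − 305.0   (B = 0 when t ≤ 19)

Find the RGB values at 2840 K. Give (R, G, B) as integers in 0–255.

(255, 172, 98)

t = 2840/100 = 28.4; the t ≤ 66 branch applies.
R = 255 by definition for t ≤ 66.
G = 99.47·ln 28.4 − 161.1 = 99.47·3.3464 − 161.1 = 171.765.
B = 138.5·ln(28.4 − 10) − 305.0 = 138.5·ln 18.4 − 305.0 = 138.5·2.9124 − 305.0 = 98.361.
Rounded: (255, 172, 98).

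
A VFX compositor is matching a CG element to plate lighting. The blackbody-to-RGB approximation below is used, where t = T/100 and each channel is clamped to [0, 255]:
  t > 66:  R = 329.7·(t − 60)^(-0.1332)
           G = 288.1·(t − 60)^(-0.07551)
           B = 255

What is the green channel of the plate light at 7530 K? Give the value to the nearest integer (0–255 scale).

t = 7530/100 = 75.3; the t > 66 branch applies.
G = 288.1·(75.3 − 60)^(-0.07551) = 288.1·15.3^(-0.07551) = 288.1·0.81385 = 234.470.
Rounded: 234.

234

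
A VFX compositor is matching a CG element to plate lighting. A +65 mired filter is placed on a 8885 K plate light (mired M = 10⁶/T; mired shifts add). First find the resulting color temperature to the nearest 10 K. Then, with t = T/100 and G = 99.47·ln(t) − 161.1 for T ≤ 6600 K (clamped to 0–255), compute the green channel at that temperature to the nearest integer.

M_in = 10⁶/8885 = 112.55; M_out = 112.55 + (+65) = 177.55.
T_out = 10⁶/177.55 = 5632.2 K → 5630 K; t = 56.3.
G = 99.47·ln 56.3 − 161.1 = 99.47·4.0307 − 161.1 = 239.833.
Rounded: 240.

240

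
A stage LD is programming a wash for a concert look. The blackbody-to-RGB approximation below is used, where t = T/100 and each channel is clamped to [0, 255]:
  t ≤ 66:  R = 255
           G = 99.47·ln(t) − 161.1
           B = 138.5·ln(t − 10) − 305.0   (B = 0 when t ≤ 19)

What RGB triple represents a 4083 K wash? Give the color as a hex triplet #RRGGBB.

#FFD0AA

t = 4083/100 = 40.83; the t ≤ 66 branch applies.
R = 255 by definition for t ≤ 66.
G = 99.47·ln 40.83 − 161.1 = 99.47·3.7094 − 161.1 = 207.876.
B = 138.5·ln(40.83 − 10) − 305.0 = 138.5·ln 30.83 − 305.0 = 138.5·3.4285 − 305.0 = 169.846.
Rounded: (255, 208, 170).
In hex: #FFD0AA.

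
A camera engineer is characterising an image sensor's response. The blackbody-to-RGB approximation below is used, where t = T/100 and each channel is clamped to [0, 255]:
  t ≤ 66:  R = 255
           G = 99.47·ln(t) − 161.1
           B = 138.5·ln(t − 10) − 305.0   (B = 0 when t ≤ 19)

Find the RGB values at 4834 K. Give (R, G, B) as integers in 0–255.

t = 4834/100 = 48.34; the t ≤ 66 branch applies.
R = 255 by definition for t ≤ 66.
G = 99.47·ln 48.34 − 161.1 = 99.47·3.8783 − 161.1 = 224.670.
B = 138.5·ln(48.34 − 10) − 305.0 = 138.5·ln 38.34 − 305.0 = 138.5·3.6465 − 305.0 = 200.039.
Rounded: (255, 225, 200).

(255, 225, 200)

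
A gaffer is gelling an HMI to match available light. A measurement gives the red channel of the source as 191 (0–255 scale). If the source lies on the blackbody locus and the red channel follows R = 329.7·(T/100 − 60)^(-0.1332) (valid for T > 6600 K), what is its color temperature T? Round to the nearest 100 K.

12000 K

(t − 60)^(-0.1332) = 191/329.7 = 0.57931.
t − 60 = 0.57931^(1/-0.1332) = 0.57931^(-7.508) = 60.245, so t = 120.245.
T = 100·t = 12025 K → 12000 K to the nearest 100 K.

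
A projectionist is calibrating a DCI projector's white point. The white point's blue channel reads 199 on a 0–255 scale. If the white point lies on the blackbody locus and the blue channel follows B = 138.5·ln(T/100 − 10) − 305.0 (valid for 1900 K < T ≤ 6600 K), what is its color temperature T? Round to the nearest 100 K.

4800 K

ln(t − 10) = (199 + 305.0) / 138.5 = 3.6390.
t − 10 = e^3.6390 = 38.053, so t = 48.053.
T = 100·t = 4805 K → 4800 K to the nearest 100 K.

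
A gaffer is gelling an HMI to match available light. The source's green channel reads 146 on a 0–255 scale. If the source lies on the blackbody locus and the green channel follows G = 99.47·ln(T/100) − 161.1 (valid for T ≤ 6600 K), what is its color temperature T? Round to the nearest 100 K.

ln t = (146 + 161.1) / 99.47 = 3.0874.
t = e^3.0874 = 21.919.
T = 100·t = 2192 K → 2200 K to the nearest 100 K.

2200 K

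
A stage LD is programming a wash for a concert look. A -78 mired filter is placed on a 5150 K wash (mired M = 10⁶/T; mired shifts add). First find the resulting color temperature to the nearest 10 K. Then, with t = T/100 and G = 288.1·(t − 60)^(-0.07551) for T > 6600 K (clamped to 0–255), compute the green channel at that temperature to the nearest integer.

M_in = 10⁶/5150 = 194.17; M_out = 194.17 + (-78) = 116.17.
T_out = 10⁶/116.17 = 8607.7 K → 8610 K; t = 86.1.
G = 288.1·(86.1 − 60)^(-0.07551) = 288.1·26.1^(-0.07551) = 288.1·0.78168 = 225.202.
Rounded: 225.

225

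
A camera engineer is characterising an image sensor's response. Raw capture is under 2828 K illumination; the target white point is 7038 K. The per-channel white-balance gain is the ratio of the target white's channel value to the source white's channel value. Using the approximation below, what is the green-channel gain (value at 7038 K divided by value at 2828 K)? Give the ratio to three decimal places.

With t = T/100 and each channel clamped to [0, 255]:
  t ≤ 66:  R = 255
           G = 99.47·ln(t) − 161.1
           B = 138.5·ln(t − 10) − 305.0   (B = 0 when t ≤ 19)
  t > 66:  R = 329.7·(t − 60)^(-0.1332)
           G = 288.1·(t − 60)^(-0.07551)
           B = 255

At 2828 K (t = 28.28):
  G = 99.47·ln 28.28 − 161.1 = 99.47·3.3422 − 161.1 = 171.344.
At 7038 K (t = 70.38):
  G = 288.1·(70.38 − 60)^(-0.07551) = 288.1·10.38^(-0.07551) = 288.1·0.83804 = 241.441.
Gain = 241.441 / 171.344 = 1.4091 → 1.409.

1.409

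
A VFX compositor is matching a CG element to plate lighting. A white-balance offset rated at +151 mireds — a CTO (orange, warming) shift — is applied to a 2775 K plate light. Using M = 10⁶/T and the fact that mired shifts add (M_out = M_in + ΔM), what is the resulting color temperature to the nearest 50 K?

M_in = 10⁶/2775 = 360.36 mireds.
M_out = 360.36 + (+151) = 511.36 mireds.
T_out = 10⁶/511.36 = 1955.6 K → 1950 K.

1950 K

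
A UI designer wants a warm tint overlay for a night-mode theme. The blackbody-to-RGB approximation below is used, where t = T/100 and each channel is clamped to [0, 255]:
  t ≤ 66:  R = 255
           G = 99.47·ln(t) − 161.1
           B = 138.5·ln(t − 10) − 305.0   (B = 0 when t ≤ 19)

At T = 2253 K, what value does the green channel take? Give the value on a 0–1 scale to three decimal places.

t = 2253/100 = 22.53; the t ≤ 66 branch applies.
G = 99.47·ln 22.53 − 161.1 = 99.47·3.1148 − 161.1 = 148.734.
On a 0–1 scale: 148.734/255 = 0.5833 → 0.583.

0.583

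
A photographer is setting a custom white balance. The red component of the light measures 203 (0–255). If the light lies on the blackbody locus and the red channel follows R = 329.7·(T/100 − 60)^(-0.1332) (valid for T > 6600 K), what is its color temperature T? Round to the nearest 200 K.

9800 K

(t − 60)^(-0.1332) = 203/329.7 = 0.61571.
t − 60 = 0.61571^(1/-0.1332) = 0.61571^(-7.508) = 38.129, so t = 98.129.
T = 100·t = 9813 K → 9800 K to the nearest 200 K.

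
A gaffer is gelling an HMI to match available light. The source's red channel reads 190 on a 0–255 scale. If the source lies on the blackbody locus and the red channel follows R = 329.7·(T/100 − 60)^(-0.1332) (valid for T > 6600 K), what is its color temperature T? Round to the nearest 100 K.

12300 K

(t − 60)^(-0.1332) = 190/329.7 = 0.57628.
t − 60 = 0.57628^(1/-0.1332) = 0.57628^(-7.508) = 62.667, so t = 122.667.
T = 100·t = 12267 K → 12300 K to the nearest 100 K.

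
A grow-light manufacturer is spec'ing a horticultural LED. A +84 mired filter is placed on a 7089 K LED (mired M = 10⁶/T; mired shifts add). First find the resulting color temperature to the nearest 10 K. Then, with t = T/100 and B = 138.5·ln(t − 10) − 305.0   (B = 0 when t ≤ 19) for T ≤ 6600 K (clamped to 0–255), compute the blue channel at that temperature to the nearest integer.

M_in = 10⁶/7089 = 141.06; M_out = 141.06 + (+84) = 225.06.
T_out = 10⁶/225.06 = 4443.2 K → 4440 K; t = 44.4.
B = 138.5·ln(44.4 − 10) − 305.0 = 138.5·ln 34.4 − 305.0 = 138.5·3.5381 − 305.0 = 185.021.
Rounded: 185.

185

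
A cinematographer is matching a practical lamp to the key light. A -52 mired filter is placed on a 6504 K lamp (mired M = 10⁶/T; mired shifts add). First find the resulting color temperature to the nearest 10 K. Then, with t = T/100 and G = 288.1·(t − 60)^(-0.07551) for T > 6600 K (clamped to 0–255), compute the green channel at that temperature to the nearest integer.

M_in = 10⁶/6504 = 153.75; M_out = 153.75 + (-52) = 101.75.
T_out = 10⁶/101.75 = 9827.9 K → 9830 K; t = 98.3.
G = 288.1·(98.3 − 60)^(-0.07551) = 288.1·38.3^(-0.07551) = 288.1·0.75937 = 218.774.
Rounded: 219.

219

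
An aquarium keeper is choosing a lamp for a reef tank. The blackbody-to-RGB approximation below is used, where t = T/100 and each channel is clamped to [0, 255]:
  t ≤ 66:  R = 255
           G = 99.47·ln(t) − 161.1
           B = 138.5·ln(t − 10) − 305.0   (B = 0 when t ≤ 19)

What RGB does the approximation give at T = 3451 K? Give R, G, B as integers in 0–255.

t = 3451/100 = 34.51; the t ≤ 66 branch applies.
R = 255 by definition for t ≤ 66.
G = 99.47·ln 34.51 − 161.1 = 99.47·3.5412 − 161.1 = 191.148.
B = 138.5·ln(34.51 − 10) − 305.0 = 138.5·ln 24.51 − 305.0 = 138.5·3.1991 − 305.0 = 138.073.
Rounded: (255, 191, 138).

R=255, G=191, B=138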